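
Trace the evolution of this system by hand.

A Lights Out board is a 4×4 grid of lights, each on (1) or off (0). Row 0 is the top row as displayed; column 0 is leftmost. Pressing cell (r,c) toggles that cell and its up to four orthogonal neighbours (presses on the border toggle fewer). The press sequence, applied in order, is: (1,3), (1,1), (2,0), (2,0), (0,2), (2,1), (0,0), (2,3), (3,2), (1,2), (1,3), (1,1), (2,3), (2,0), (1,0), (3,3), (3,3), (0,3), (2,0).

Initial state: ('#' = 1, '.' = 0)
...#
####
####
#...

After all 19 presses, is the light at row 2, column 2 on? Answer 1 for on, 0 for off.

0

step 0: ...#
####
####
#...
step 1: ....
##..
###.
#...
step 2: .#..
..#.
#.#.
#...
step 3: .#..
#.#.
.##.
....
step 4: .#..
..#.
#.#.
#...
step 5: ..##
....
#.#.
#...
step 6: ..##
.#..
.#..
##..
step 7: ####
##..
.#..
##..
step 8: ####
##.#
.###
##.#
step 9: ####
##.#
.#.#
#.#.
step 10: ##.#
#.#.
.###
#.#.
step 11: ##..
#..#
.##.
#.#.
step 12: #...
.###
..#.
#.#.
step 13: #...
.##.
...#
#.##
step 14: #...
###.
##.#
..##
step 15: ....
..#.
.#.#
..##
step 16: ....
..#.
.#..
....
step 17: ....
..#.
.#.#
..##
step 18: ..##
..##
.#.#
..##
step 19: ..##
#.##
#..#
#.##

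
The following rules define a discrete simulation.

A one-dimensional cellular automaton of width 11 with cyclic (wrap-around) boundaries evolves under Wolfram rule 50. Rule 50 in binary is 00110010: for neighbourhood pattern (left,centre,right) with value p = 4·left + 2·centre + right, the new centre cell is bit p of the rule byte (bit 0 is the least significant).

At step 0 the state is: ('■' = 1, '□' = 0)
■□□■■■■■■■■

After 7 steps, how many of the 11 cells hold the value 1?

0) ■□□■■■■■■■■
1) □■■□□□□□□□□
2) ■□□■□□□□□□□
3) □■■□■□□□□□■
4) ■□□■□■□□□■□
5) □■■□■□■□■□■
6) ■□□■□■□■□■□
7) □■■□■□■□■□■

6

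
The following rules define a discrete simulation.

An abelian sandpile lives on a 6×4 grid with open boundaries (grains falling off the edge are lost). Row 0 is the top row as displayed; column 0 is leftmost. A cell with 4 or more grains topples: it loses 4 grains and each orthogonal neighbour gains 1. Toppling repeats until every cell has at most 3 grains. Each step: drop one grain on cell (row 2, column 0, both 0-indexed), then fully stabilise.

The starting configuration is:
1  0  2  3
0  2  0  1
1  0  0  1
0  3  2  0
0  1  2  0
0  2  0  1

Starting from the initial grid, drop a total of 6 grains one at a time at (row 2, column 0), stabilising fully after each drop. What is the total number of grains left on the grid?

step 0: 1  0  2  3
0  2  0  1
1  0  0  1
0  3  2  0
0  1  2  0
0  2  0  1
step 1: 1  0  2  3
0  2  0  1
2  0  0  1
0  3  2  0
0  1  2  0
0  2  0  1
step 2: 1  0  2  3
0  2  0  1
3  0  0  1
0  3  2  0
0  1  2  0
0  2  0  1
step 3: 1  0  2  3
1  2  0  1
0  1  0  1
1  3  2  0
0  1  2  0
0  2  0  1
step 4: 1  0  2  3
1  2  0  1
1  1  0  1
1  3  2  0
0  1  2  0
0  2  0  1
step 5: 1  0  2  3
1  2  0  1
2  1  0  1
1  3  2  0
0  1  2  0
0  2  0  1
step 6: 1  0  2  3
1  2  0  1
3  1  0  1
1  3  2  0
0  1  2  0
0  2  0  1

27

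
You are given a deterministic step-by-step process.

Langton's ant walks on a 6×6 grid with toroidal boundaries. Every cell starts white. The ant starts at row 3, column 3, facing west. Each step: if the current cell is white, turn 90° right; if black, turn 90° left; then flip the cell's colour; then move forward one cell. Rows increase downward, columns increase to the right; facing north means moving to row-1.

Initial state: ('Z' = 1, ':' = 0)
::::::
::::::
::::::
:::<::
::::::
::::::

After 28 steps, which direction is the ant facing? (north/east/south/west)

west

[0] ::::::
::::::
::::::
:::<::
::::::
::::::
[1] ::::::
::::::
:::^::
:::Z::
::::::
::::::
[2] ::::::
::::::
:::Z>:
:::Z::
::::::
::::::
[3] ::::::
::::::
:::ZZ:
:::Zv:
::::::
::::::
[4] ::::::
::::::
:::ZZ:
:::<Z:
::::::
::::::
[5] ::::::
::::::
:::ZZ:
::::Z:
:::v::
::::::
[6] ::::::
::::::
:::ZZ:
::::Z:
::<Z::
::::::
[7] ::::::
::::::
:::ZZ:
::^:Z:
::ZZ::
::::::
[8] ::::::
::::::
:::ZZ:
::Z>Z:
::ZZ::
::::::
[9] ::::::
::::::
:::ZZ:
::ZZZ:
::Zv::
::::::
[10] ::::::
::::::
:::ZZ:
::ZZZ:
::Z:>:
::::::
[11] ::::::
::::::
:::ZZ:
::ZZZ:
::Z:Z:
::::v:
[12] ::::::
::::::
:::ZZ:
::ZZZ:
::Z:Z:
:::<Z:
[13] ::::::
::::::
:::ZZ:
::ZZZ:
::Z^Z:
:::ZZ:
[14] ::::::
::::::
:::ZZ:
::ZZZ:
::ZZ>:
:::ZZ:
[15] ::::::
::::::
:::ZZ:
::ZZ^:
::ZZ::
:::ZZ:
[16] ::::::
::::::
:::ZZ:
::Z<::
::ZZ::
:::ZZ:
[17] ::::::
::::::
:::ZZ:
::Z:::
::Zv::
:::ZZ:
[18] ::::::
::::::
:::ZZ:
::Z:::
::Z:>:
:::ZZ:
[19] ::::::
::::::
:::ZZ:
::Z:::
::Z:Z:
:::Zv:
[20] ::::::
::::::
:::ZZ:
::Z:::
::Z:Z:
:::Z:>
[21] :::::v
::::::
:::ZZ:
::Z:::
::Z:Z:
:::Z:Z
[22] ::::<Z
::::::
:::ZZ:
::Z:::
::Z:Z:
:::Z:Z
[23] ::::ZZ
::::::
:::ZZ:
::Z:::
::Z:Z:
:::Z^Z
[24] ::::ZZ
::::::
:::ZZ:
::Z:::
::Z:Z:
:::ZZ>
[25] ::::ZZ
::::::
:::ZZ:
::Z:::
::Z:Z^
:::ZZ:
[26] ::::ZZ
::::::
:::ZZ:
::Z:::
>:Z:ZZ
:::ZZ:
[27] ::::ZZ
::::::
:::ZZ:
::Z:::
Z:Z:ZZ
v::ZZ:
[28] ::::ZZ
::::::
:::ZZ:
::Z:::
Z:Z:ZZ
Z::ZZ<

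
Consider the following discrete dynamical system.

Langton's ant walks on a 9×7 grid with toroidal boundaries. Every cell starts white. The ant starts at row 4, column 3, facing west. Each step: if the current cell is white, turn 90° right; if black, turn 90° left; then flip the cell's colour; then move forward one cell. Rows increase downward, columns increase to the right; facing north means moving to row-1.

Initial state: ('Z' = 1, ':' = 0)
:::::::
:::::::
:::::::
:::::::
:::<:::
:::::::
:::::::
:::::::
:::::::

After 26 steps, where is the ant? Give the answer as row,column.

5,6

0) :::::::
:::::::
:::::::
:::::::
:::<:::
:::::::
:::::::
:::::::
:::::::
1) :::::::
:::::::
:::::::
:::^:::
:::Z:::
:::::::
:::::::
:::::::
:::::::
2) :::::::
:::::::
:::::::
:::Z>::
:::Z:::
:::::::
:::::::
:::::::
:::::::
3) :::::::
:::::::
:::::::
:::ZZ::
:::Zv::
:::::::
:::::::
:::::::
:::::::
4) :::::::
:::::::
:::::::
:::ZZ::
:::<Z::
:::::::
:::::::
:::::::
:::::::
5) :::::::
:::::::
:::::::
:::ZZ::
::::Z::
:::v:::
:::::::
:::::::
:::::::
6) :::::::
:::::::
:::::::
:::ZZ::
::::Z::
::<Z:::
:::::::
:::::::
:::::::
7) :::::::
:::::::
:::::::
:::ZZ::
::^:Z::
::ZZ:::
:::::::
:::::::
:::::::
8) :::::::
:::::::
:::::::
:::ZZ::
::Z>Z::
::ZZ:::
:::::::
:::::::
:::::::
9) :::::::
:::::::
:::::::
:::ZZ::
::ZZZ::
::Zv:::
:::::::
:::::::
:::::::
10) :::::::
:::::::
:::::::
:::ZZ::
::ZZZ::
::Z:>::
:::::::
:::::::
:::::::
11) :::::::
:::::::
:::::::
:::ZZ::
::ZZZ::
::Z:Z::
::::v::
:::::::
:::::::
12) :::::::
:::::::
:::::::
:::ZZ::
::ZZZ::
::Z:Z::
:::<Z::
:::::::
:::::::
13) :::::::
:::::::
:::::::
:::ZZ::
::ZZZ::
::Z^Z::
:::ZZ::
:::::::
:::::::
14) :::::::
:::::::
:::::::
:::ZZ::
::ZZZ::
::ZZ>::
:::ZZ::
:::::::
:::::::
15) :::::::
:::::::
:::::::
:::ZZ::
::ZZ^::
::ZZ:::
:::ZZ::
:::::::
:::::::
16) :::::::
:::::::
:::::::
:::ZZ::
::Z<:::
::ZZ:::
:::ZZ::
:::::::
:::::::
17) :::::::
:::::::
:::::::
:::ZZ::
::Z::::
::Zv:::
:::ZZ::
:::::::
:::::::
18) :::::::
:::::::
:::::::
:::ZZ::
::Z::::
::Z:>::
:::ZZ::
:::::::
:::::::
19) :::::::
:::::::
:::::::
:::ZZ::
::Z::::
::Z:Z::
:::Zv::
:::::::
:::::::
20) :::::::
:::::::
:::::::
:::ZZ::
::Z::::
::Z:Z::
:::Z:>:
:::::::
:::::::
21) :::::::
:::::::
:::::::
:::ZZ::
::Z::::
::Z:Z::
:::Z:Z:
:::::v:
:::::::
22) :::::::
:::::::
:::::::
:::ZZ::
::Z::::
::Z:Z::
:::Z:Z:
::::<Z:
:::::::
23) :::::::
:::::::
:::::::
:::ZZ::
::Z::::
::Z:Z::
:::Z^Z:
::::ZZ:
:::::::
24) :::::::
:::::::
:::::::
:::ZZ::
::Z::::
::Z:Z::
:::ZZ>:
::::ZZ:
:::::::
25) :::::::
:::::::
:::::::
:::ZZ::
::Z::::
::Z:Z^:
:::ZZ::
::::ZZ:
:::::::
26) :::::::
:::::::
:::::::
:::ZZ::
::Z::::
::Z:ZZ>
:::ZZ::
::::ZZ:
:::::::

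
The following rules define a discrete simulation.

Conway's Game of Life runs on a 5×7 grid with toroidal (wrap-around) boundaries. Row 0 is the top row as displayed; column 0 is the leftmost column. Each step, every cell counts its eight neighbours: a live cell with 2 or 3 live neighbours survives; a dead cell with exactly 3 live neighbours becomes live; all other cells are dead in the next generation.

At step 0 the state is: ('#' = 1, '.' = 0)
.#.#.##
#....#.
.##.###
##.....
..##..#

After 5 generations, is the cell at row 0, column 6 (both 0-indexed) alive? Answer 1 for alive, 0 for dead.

gen 0: .#.#.##
#....#.
.##.###
##.....
..##..#
gen 1: .#.#.#.
...#...
..#.##.
....#..
...####
gen 2: ...#.##
...#.#.
....##.
......#
..##..#
gen 3: ...#.##
...#...
....###
...##.#
#.###.#
gen 4: #....##
...#...
......#
..#....
#.#....
gen 5: ##....#
#....#.
.......
.#.....
#......

1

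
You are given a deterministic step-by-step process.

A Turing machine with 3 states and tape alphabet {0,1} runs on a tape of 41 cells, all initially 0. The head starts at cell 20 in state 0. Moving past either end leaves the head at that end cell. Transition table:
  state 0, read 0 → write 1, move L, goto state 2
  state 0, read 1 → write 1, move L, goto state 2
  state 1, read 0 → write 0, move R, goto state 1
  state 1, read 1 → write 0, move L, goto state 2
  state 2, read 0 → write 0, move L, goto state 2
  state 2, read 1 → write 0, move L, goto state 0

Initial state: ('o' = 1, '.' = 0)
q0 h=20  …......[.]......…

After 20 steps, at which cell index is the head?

0

[0] q0 h=20  …......[.]......…
[1] q2 h=19  …......[.]o.....…
[2] q2 h=18  …......[.].o....…
[3] q2 h=17  …......[.]..o...…
[4] q2 h=16  …......[.]...o..…
[5] q2 h=15  …......[.]....o.…
[6] q2 h=14  …......[.].....o…
[7] q2 h=13  …......[.]......…
[8] q2 h=12  …......[.]......…
[9] q2 h=11  …......[.]......…
[10] q2 h=10  …......[.]......…
[11] q2 h= 9  …......[.]......…
[12] q2 h= 8  …......[.]......…
[13] q2 h= 7  …......[.]......…
[14] q2 h= 6  |......[.]......…
[15] q2 h= 5  |.....[.]......…
[16] q2 h= 4  |....[.]......…
[17] q2 h= 3  |...[.]......…
[18] q2 h= 2  |..[.]......…
[19] q2 h= 1  |.[.]......…
[20] q2 h= 0  |[.]......…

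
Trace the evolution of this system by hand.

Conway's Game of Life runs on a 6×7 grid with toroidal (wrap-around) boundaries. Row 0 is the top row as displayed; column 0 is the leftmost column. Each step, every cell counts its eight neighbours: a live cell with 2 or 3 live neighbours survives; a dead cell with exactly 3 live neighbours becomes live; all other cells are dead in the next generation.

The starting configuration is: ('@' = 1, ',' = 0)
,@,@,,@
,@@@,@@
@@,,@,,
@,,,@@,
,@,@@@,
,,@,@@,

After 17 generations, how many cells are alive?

k=0  ,@,@,,@
,@@@,@@
@@,,@,,
@,,,@@,
,@,@@@,
,,@,@@,
k=1  ,@,,,,@
,,,@,@@
,,,,,,,
@,@,,,,
,@@,,,,
@@,,,,@
k=2  ,@@,,,,
@,,,,@@
,,,,,,@
,,@,,,,
,,@,,,@
,,,,,,@
k=3  ,@,,,@,
@@,,,@@
@,,,,@@
,,,,,,,
,,,,,,,
@@@,,,,
k=4  ,,,,,@,
,@,,@,,
,@,,,@,
,,,,,,@
,@,,,,,
@@@,,,,
k=5  @,@,,,,
,,,,@@,
@,,,,@,
@,,,,,,
,@@,,,,
@@@,,,,
k=6  @,@@,,@
,@,,@@,
,,,,@@,
@,,,,,@
,,@,,,,
@,,@,,,
k=7  @,@@,@@
@@@,,,,
@,,,@,,
,,,,,@@
@@,,,,@
@,,@,,@
k=8  ,,,@@@,
,,@,@@,
@,,,,@,
,@,,,@,
,@,,,,,
,,,@@,,
k=9  ,,@,,,,
,,,,,,,
,@,,,@,
@@,,,,@
,,@,@,,
,,@@,@,
k=10  ,,@@,,,
,,,,,,,
,@,,,,@
@@@,,@@
@,@,@@@
,@@,@,,
k=11  ,@@@,,,
,,@,,,,
,@@,,@@
,,@@@,,
,,,,@,,
@,,,@,@
k=12  @@@@,,,
@,,,,,,
,@,,@@,
,@@,@,,
,,,,@,,
@@@,@@,
k=13  ,,,@@,,
@,,@@,@
@@@@@@,
,@@,@,,
@,,,@,,
@,,,@@@
k=14  ,,,,,,,
@,,,,,@
,,,,,,,
,,,,,,@
@,,,@,,
@,,,,,@
k=15  ,,,,,,,
,,,,,,,
@,,,,,@
,,,,,,,
@,,,,@,
@,,,,,@
k=16  ,,,,,,,
,,,,,,,
,,,,,,,
@,,,,,,
@,,,,,,
@,,,,,@
k=17  ,,,,,,,
,,,,,,,
,,,,,,,
,,,,,,,
@@,,,,,
@,,,,,@

4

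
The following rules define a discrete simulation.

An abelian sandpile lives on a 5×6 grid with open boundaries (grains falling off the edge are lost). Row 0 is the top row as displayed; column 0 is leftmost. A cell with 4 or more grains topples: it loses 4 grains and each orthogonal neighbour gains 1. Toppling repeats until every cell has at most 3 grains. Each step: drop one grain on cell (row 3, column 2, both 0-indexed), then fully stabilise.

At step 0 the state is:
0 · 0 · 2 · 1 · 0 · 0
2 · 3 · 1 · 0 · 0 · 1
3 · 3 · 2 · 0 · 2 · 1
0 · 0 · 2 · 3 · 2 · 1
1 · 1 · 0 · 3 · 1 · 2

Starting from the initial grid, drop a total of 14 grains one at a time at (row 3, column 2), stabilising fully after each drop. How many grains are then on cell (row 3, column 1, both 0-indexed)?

gen 0: 0 · 0 · 2 · 1 · 0 · 0
2 · 3 · 1 · 0 · 0 · 1
3 · 3 · 2 · 0 · 2 · 1
0 · 0 · 2 · 3 · 2 · 1
1 · 1 · 0 · 3 · 1 · 2
gen 1: 0 · 0 · 2 · 1 · 0 · 0
2 · 3 · 1 · 0 · 0 · 1
3 · 3 · 2 · 0 · 2 · 1
0 · 0 · 3 · 3 · 2 · 1
1 · 1 · 0 · 3 · 1 · 2
gen 2: 0 · 0 · 2 · 1 · 0 · 0
2 · 3 · 1 · 0 · 0 · 1
3 · 3 · 3 · 1 · 2 · 1
0 · 1 · 1 · 1 · 3 · 1
1 · 1 · 2 · 0 · 2 · 2
gen 3: 0 · 0 · 2 · 1 · 0 · 0
2 · 3 · 1 · 0 · 0 · 1
3 · 3 · 3 · 1 · 2 · 1
0 · 1 · 2 · 1 · 3 · 1
1 · 1 · 2 · 0 · 2 · 2
gen 4: 0 · 0 · 2 · 1 · 0 · 0
2 · 3 · 1 · 0 · 0 · 1
3 · 3 · 3 · 1 · 2 · 1
0 · 1 · 3 · 1 · 3 · 1
1 · 1 · 2 · 0 · 2 · 2
gen 5: 1 · 1 · 2 · 1 · 0 · 0
0 · 1 · 3 · 0 · 0 · 1
1 · 2 · 1 · 2 · 2 · 1
1 · 3 · 1 · 2 · 3 · 1
1 · 1 · 3 · 0 · 2 · 2
gen 6: 1 · 1 · 2 · 1 · 0 · 0
0 · 1 · 3 · 0 · 0 · 1
1 · 2 · 1 · 2 · 2 · 1
1 · 3 · 2 · 2 · 3 · 1
1 · 1 · 3 · 0 · 2 · 2
gen 7: 1 · 1 · 2 · 1 · 0 · 0
0 · 1 · 3 · 0 · 0 · 1
1 · 2 · 1 · 2 · 2 · 1
1 · 3 · 3 · 2 · 3 · 1
1 · 1 · 3 · 0 · 2 · 2
gen 8: 1 · 1 · 2 · 1 · 0 · 0
0 · 1 · 3 · 0 · 0 · 1
1 · 3 · 2 · 2 · 2 · 1
2 · 0 · 2 · 3 · 3 · 1
1 · 3 · 0 · 1 · 2 · 2
gen 9: 1 · 1 · 2 · 1 · 0 · 0
0 · 1 · 3 · 0 · 0 · 1
1 · 3 · 2 · 2 · 2 · 1
2 · 0 · 3 · 3 · 3 · 1
1 · 3 · 0 · 1 · 2 · 2
gen 10: 1 · 1 · 2 · 1 · 0 · 0
0 · 1 · 3 · 0 · 0 · 1
1 · 3 · 3 · 3 · 3 · 1
2 · 1 · 1 · 1 · 0 · 2
1 · 3 · 1 · 2 · 3 · 2
gen 11: 1 · 1 · 2 · 1 · 0 · 0
0 · 1 · 3 · 0 · 0 · 1
1 · 3 · 3 · 3 · 3 · 1
2 · 1 · 2 · 1 · 0 · 2
1 · 3 · 1 · 2 · 3 · 2
gen 12: 1 · 1 · 2 · 1 · 0 · 0
0 · 1 · 3 · 0 · 0 · 1
1 · 3 · 3 · 3 · 3 · 1
2 · 1 · 3 · 1 · 0 · 2
1 · 3 · 1 · 2 · 3 · 2
gen 13: 1 · 1 · 3 · 1 · 0 · 0
0 · 3 · 0 · 2 · 1 · 1
2 · 0 · 3 · 1 · 0 · 2
2 · 3 · 1 · 3 · 1 · 2
1 · 3 · 2 · 2 · 3 · 2
gen 14: 1 · 1 · 3 · 1 · 0 · 0
0 · 3 · 0 · 2 · 1 · 1
2 · 0 · 3 · 1 · 0 · 2
2 · 3 · 2 · 3 · 1 · 2
1 · 3 · 2 · 2 · 3 · 2

3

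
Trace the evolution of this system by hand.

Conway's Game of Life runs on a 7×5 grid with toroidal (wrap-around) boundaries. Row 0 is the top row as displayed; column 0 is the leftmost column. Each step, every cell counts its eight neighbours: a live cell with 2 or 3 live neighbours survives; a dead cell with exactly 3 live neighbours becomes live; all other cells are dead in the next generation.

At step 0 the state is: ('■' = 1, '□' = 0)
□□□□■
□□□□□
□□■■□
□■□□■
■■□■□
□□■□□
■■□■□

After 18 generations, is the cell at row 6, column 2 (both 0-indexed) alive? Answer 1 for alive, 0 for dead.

1

[0] □□□□■
□□□□□
□□■■□
□■□□■
■■□■□
□□■□□
■■□■□
[1] ■□□□■
□□□■□
□□■■□
□■□□■
■■□■■
□□□■□
■■■■■
[2] □□□□□
□□■■□
□□■■■
□■□□□
□■□■□
□□□□□
□■■□□
[3] □■□■□
□□■□■
□■□□■
■■□□■
□□■□□
□■□□□
□□□□□
[4] □□■■□
□■■□■
□■■□■
□■■■■
□□■□□
□□□□□
□□■□□
[5] □□□□□
□□□□■
□□□□■
□□□□■
□■■□□
□□□□□
□□■■□
[6] □□□■□
□□□□□
■□□■■
■□□■□
□□□□□
□■□■□
□□□□□
[7] □□□□□
□□□■□
■□□■□
■□□■□
□□■□■
□□□□□
□□■□□
[8] □□□□□
□□□□■
□□■■□
■■■■□
□□□■■
□□□■□
□□□□□
[9] □□□□□
□□□■□
■□□□□
■■□□□
■■□□□
□□□■■
□□□□□
[10] □□□□□
□□□□□
■■□□■
□□□□■
□■■□□
■□□□■
□□□□□
[11] □□□□□
■□□□□
■□□□■
□□■■■
□■□■■
■■□□□
□□□□□
[12] □□□□□
■□□□■
■■□□□
□■■□□
□■□□□
■■■□■
□□□□□
[13] □□□□□
■■□□■
□□■□■
□□■□□
□□□■□
■■■□□
■■□□□
[14] □□□□■
■■□■■
□□■□■
□□■□□
□□□■□
■□■□■
■□■□□
[15] □□■□□
□■■□□
□□■□■
□□■□□
□■■■■
■□■□■
■□□□□
[16] □□■□□
□■■□□
□□■□□
■□□□■
□□□□■
□□■□□
■□□■■
[17] ■□■□■
□■■■□
■□■■□
■□□■■
■□□■■
■□□□□
□■■■■
[18] □□□□□
□□□□□
■□□□□
□□□□□
□■□■□
□□□□□
□□■□□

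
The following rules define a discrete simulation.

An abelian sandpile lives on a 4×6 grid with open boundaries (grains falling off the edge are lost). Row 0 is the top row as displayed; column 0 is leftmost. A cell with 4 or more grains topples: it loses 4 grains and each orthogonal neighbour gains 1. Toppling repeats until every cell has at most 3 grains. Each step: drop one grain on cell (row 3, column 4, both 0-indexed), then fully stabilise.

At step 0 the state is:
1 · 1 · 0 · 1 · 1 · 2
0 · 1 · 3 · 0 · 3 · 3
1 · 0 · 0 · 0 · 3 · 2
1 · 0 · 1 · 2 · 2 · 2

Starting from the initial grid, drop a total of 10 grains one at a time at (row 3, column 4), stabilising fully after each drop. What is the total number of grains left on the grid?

31

step 0: 1 · 1 · 0 · 1 · 1 · 2
0 · 1 · 3 · 0 · 3 · 3
1 · 0 · 0 · 0 · 3 · 2
1 · 0 · 1 · 2 · 2 · 2
step 1: 1 · 1 · 0 · 1 · 1 · 2
0 · 1 · 3 · 0 · 3 · 3
1 · 0 · 0 · 0 · 3 · 2
1 · 0 · 1 · 2 · 3 · 2
step 2: 1 · 1 · 0 · 1 · 2 · 3
0 · 1 · 3 · 1 · 1 · 1
1 · 0 · 0 · 1 · 2 · 1
1 · 0 · 1 · 3 · 2 · 0
step 3: 1 · 1 · 0 · 1 · 2 · 3
0 · 1 · 3 · 1 · 1 · 1
1 · 0 · 0 · 1 · 2 · 1
1 · 0 · 1 · 3 · 3 · 0
step 4: 1 · 1 · 0 · 1 · 2 · 3
0 · 1 · 3 · 1 · 1 · 1
1 · 0 · 0 · 2 · 3 · 1
1 · 0 · 2 · 0 · 1 · 1
step 5: 1 · 1 · 0 · 1 · 2 · 3
0 · 1 · 3 · 1 · 1 · 1
1 · 0 · 0 · 2 · 3 · 1
1 · 0 · 2 · 0 · 2 · 1
step 6: 1 · 1 · 0 · 1 · 2 · 3
0 · 1 · 3 · 1 · 1 · 1
1 · 0 · 0 · 2 · 3 · 1
1 · 0 · 2 · 0 · 3 · 1
step 7: 1 · 1 · 0 · 1 · 2 · 3
0 · 1 · 3 · 1 · 2 · 1
1 · 0 · 0 · 3 · 0 · 2
1 · 0 · 2 · 1 · 1 · 2
step 8: 1 · 1 · 0 · 1 · 2 · 3
0 · 1 · 3 · 1 · 2 · 1
1 · 0 · 0 · 3 · 0 · 2
1 · 0 · 2 · 1 · 2 · 2
step 9: 1 · 1 · 0 · 1 · 2 · 3
0 · 1 · 3 · 1 · 2 · 1
1 · 0 · 0 · 3 · 0 · 2
1 · 0 · 2 · 1 · 3 · 2
step 10: 1 · 1 · 0 · 1 · 2 · 3
0 · 1 · 3 · 1 · 2 · 1
1 · 0 · 0 · 3 · 1 · 2
1 · 0 · 2 · 2 · 0 · 3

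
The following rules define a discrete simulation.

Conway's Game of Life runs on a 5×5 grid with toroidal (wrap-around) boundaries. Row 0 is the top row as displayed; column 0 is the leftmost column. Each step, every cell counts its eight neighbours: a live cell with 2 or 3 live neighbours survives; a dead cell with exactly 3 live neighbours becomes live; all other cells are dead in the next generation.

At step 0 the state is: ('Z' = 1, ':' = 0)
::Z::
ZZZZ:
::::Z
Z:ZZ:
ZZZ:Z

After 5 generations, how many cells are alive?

2

0) ::Z::
ZZZZ:
::::Z
Z:ZZ:
ZZZ:Z
1) :::::
ZZZZZ
:::::
::Z::
Z:::Z
2) ::Z::
ZZZZZ
Z:::Z
:::::
:::::
3) Z:Z:Z
::Z::
::Z::
:::::
:::::
4) :Z:Z:
::Z::
:::::
:::::
:::::
5) ::Z::
::Z::
:::::
:::::
:::::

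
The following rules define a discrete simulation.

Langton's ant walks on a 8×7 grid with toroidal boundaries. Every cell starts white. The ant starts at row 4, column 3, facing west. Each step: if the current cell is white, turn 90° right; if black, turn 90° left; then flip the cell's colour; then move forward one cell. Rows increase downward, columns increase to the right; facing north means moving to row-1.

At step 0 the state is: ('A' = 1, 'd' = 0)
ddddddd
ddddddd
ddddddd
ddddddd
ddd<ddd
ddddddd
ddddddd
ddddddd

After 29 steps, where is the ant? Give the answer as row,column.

gen 0: ddddddd
ddddddd
ddddddd
ddddddd
ddd<ddd
ddddddd
ddddddd
ddddddd
gen 1: ddddddd
ddddddd
ddddddd
ddd^ddd
dddAddd
ddddddd
ddddddd
ddddddd
gen 2: ddddddd
ddddddd
ddddddd
dddA>dd
dddAddd
ddddddd
ddddddd
ddddddd
gen 3: ddddddd
ddddddd
ddddddd
dddAAdd
dddAvdd
ddddddd
ddddddd
ddddddd
gen 4: ddddddd
ddddddd
ddddddd
dddAAdd
ddd<Add
ddddddd
ddddddd
ddddddd
gen 5: ddddddd
ddddddd
ddddddd
dddAAdd
ddddAdd
dddvddd
ddddddd
ddddddd
gen 6: ddddddd
ddddddd
ddddddd
dddAAdd
ddddAdd
dd<Addd
ddddddd
ddddddd
gen 7: ddddddd
ddddddd
ddddddd
dddAAdd
dd^dAdd
ddAAddd
ddddddd
ddddddd
gen 8: ddddddd
ddddddd
ddddddd
dddAAdd
ddA>Add
ddAAddd
ddddddd
ddddddd
gen 9: ddddddd
ddddddd
ddddddd
dddAAdd
ddAAAdd
ddAvddd
ddddddd
ddddddd
gen 10: ddddddd
ddddddd
ddddddd
dddAAdd
ddAAAdd
ddAd>dd
ddddddd
ddddddd
gen 11: ddddddd
ddddddd
ddddddd
dddAAdd
ddAAAdd
ddAdAdd
ddddvdd
ddddddd
gen 12: ddddddd
ddddddd
ddddddd
dddAAdd
ddAAAdd
ddAdAdd
ddd<Add
ddddddd
gen 13: ddddddd
ddddddd
ddddddd
dddAAdd
ddAAAdd
ddA^Add
dddAAdd
ddddddd
gen 14: ddddddd
ddddddd
ddddddd
dddAAdd
ddAAAdd
ddAA>dd
dddAAdd
ddddddd
gen 15: ddddddd
ddddddd
ddddddd
dddAAdd
ddAA^dd
ddAAddd
dddAAdd
ddddddd
gen 16: ddddddd
ddddddd
ddddddd
dddAAdd
ddA<ddd
ddAAddd
dddAAdd
ddddddd
gen 17: ddddddd
ddddddd
ddddddd
dddAAdd
ddAdddd
ddAvddd
dddAAdd
ddddddd
gen 18: ddddddd
ddddddd
ddddddd
dddAAdd
ddAdddd
ddAd>dd
dddAAdd
ddddddd
gen 19: ddddddd
ddddddd
ddddddd
dddAAdd
ddAdddd
ddAdAdd
dddAvdd
ddddddd
gen 20: ddddddd
ddddddd
ddddddd
dddAAdd
ddAdddd
ddAdAdd
dddAd>d
ddddddd
gen 21: ddddddd
ddddddd
ddddddd
dddAAdd
ddAdddd
ddAdAdd
dddAdAd
dddddvd
gen 22: ddddddd
ddddddd
ddddddd
dddAAdd
ddAdddd
ddAdAdd
dddAdAd
dddd<Ad
gen 23: ddddddd
ddddddd
ddddddd
dddAAdd
ddAdddd
ddAdAdd
dddA^Ad
ddddAAd
gen 24: ddddddd
ddddddd
ddddddd
dddAAdd
ddAdddd
ddAdAdd
dddAA>d
ddddAAd
gen 25: ddddddd
ddddddd
ddddddd
dddAAdd
ddAdddd
ddAdA^d
dddAAdd
ddddAAd
gen 26: ddddddd
ddddddd
ddddddd
dddAAdd
ddAdddd
ddAdAA>
dddAAdd
ddddAAd
gen 27: ddddddd
ddddddd
ddddddd
dddAAdd
ddAdddd
ddAdAAA
dddAAdv
ddddAAd
gen 28: ddddddd
ddddddd
ddddddd
dddAAdd
ddAdddd
ddAdAAA
dddAA<A
ddddAAd
gen 29: ddddddd
ddddddd
ddddddd
dddAAdd
ddAdddd
ddAdA^A
dddAAAA
ddddAAd

5,5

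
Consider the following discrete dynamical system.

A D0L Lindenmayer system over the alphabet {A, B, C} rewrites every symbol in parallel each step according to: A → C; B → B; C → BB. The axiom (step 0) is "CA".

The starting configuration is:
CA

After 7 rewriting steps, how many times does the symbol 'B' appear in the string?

4

0) CA
1) BBC
2) BBBB
3) BBBB
4) BBBB
5) BBBB
6) BBBB
7) BBBB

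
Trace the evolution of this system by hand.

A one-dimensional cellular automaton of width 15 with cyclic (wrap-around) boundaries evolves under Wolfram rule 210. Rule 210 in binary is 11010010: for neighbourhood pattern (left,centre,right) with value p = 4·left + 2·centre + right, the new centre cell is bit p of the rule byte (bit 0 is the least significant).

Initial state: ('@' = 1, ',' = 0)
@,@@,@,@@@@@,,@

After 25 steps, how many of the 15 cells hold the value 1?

0) @,@@,@,@@@@@,,@
1) @,,@,,,,@@@@@@,
2) ,@@,@,,@,@@@@@,
3) @,@,,@@,,,@@@@@
4) @,,@@,@@,@,@@@@
5) @@@,@,,@,,,,@@@
6) @@@,,@@,@,,@,@@
7) @@@@@,@,,@@,,,@
8) @@@@@,,@@,@@,@,
9) ,@@@@@@,@,,@,,,
10) @,@@@@@,,@@,@,,
11) ,,,@@@@@@,@,,@@
12) @,@,@@@@@,,@@,@
13) @,,,,@@@@@@,@,,
14) ,@,,@,@@@@@,,@@
15) ,,@@,,,@@@@@@,@
16) @@,@@,@,@@@@@,,
17) ,@,,@,,,,@@@@@@
18) ,,@@,@,,@,@@@@@
19) @@,@,,@@,,,@@@@
20) @@,,@@,@@,@,@@@
21) @@@@,@,,@,,,,@@
22) @@@@,,@@,@,,@,@
23) @@@@@@,@,,@@,,,
24) ,@@@@@,,@@,@@,@
25) ,,@@@@@@,@,,@,,

8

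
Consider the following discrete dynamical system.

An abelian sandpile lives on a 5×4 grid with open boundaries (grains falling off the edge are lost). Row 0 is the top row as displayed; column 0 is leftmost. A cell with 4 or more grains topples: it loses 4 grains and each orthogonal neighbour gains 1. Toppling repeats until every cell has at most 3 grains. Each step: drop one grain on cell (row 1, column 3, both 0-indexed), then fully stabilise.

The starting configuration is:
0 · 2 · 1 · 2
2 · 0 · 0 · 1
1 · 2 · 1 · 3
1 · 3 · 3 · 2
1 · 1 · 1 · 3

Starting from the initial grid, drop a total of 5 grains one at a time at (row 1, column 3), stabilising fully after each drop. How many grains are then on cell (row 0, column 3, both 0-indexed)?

3

[0] 0 · 2 · 1 · 2
2 · 0 · 0 · 1
1 · 2 · 1 · 3
1 · 3 · 3 · 2
1 · 1 · 1 · 3
[1] 0 · 2 · 1 · 2
2 · 0 · 0 · 2
1 · 2 · 1 · 3
1 · 3 · 3 · 2
1 · 1 · 1 · 3
[2] 0 · 2 · 1 · 2
2 · 0 · 0 · 3
1 · 2 · 1 · 3
1 · 3 · 3 · 2
1 · 1 · 1 · 3
[3] 0 · 2 · 1 · 3
2 · 0 · 1 · 1
1 · 2 · 2 · 0
1 · 3 · 3 · 3
1 · 1 · 1 · 3
[4] 0 · 2 · 1 · 3
2 · 0 · 1 · 2
1 · 2 · 2 · 0
1 · 3 · 3 · 3
1 · 1 · 1 · 3
[5] 0 · 2 · 1 · 3
2 · 0 · 1 · 3
1 · 2 · 2 · 0
1 · 3 · 3 · 3
1 · 1 · 1 · 3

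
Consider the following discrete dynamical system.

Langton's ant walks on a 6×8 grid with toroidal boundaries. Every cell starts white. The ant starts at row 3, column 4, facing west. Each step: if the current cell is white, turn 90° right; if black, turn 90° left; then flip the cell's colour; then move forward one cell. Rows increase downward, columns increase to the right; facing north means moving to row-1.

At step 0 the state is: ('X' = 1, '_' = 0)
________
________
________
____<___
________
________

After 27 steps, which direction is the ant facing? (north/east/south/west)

south

[0] ________
________
________
____<___
________
________
[1] ________
________
____^___
____X___
________
________
[2] ________
________
____X>__
____X___
________
________
[3] ________
________
____XX__
____Xv__
________
________
[4] ________
________
____XX__
____<X__
________
________
[5] ________
________
____XX__
_____X__
____v___
________
[6] ________
________
____XX__
_____X__
___<X___
________
[7] ________
________
____XX__
___^_X__
___XX___
________
[8] ________
________
____XX__
___X>X__
___XX___
________
[9] ________
________
____XX__
___XXX__
___Xv___
________
[10] ________
________
____XX__
___XXX__
___X_>__
________
[11] ________
________
____XX__
___XXX__
___X_X__
_____v__
[12] ________
________
____XX__
___XXX__
___X_X__
____<X__
[13] ________
________
____XX__
___XXX__
___X^X__
____XX__
[14] ________
________
____XX__
___XXX__
___XX>__
____XX__
[15] ________
________
____XX__
___XX^__
___XX___
____XX__
[16] ________
________
____XX__
___X<___
___XX___
____XX__
[17] ________
________
____XX__
___X____
___Xv___
____XX__
[18] ________
________
____XX__
___X____
___X_>__
____XX__
[19] ________
________
____XX__
___X____
___X_X__
____Xv__
[20] ________
________
____XX__
___X____
___X_X__
____X_>_
[21] ______v_
________
____XX__
___X____
___X_X__
____X_X_
[22] _____<X_
________
____XX__
___X____
___X_X__
____X_X_
[23] _____XX_
________
____XX__
___X____
___X_X__
____X^X_
[24] _____XX_
________
____XX__
___X____
___X_X__
____XX>_
[25] _____XX_
________
____XX__
___X____
___X_X^_
____XX__
[26] _____XX_
________
____XX__
___X____
___X_XX>
____XX__
[27] _____XX_
________
____XX__
___X____
___X_XXX
____XX_v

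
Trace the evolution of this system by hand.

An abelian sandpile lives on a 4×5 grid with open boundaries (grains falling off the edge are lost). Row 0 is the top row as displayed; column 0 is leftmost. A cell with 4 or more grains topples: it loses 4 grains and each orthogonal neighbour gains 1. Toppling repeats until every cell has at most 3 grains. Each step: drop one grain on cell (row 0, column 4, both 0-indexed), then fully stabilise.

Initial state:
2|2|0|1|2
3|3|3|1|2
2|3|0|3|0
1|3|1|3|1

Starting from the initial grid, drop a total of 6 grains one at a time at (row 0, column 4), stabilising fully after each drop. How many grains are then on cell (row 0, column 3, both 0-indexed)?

3

0) 2|2|0|1|2
3|3|3|1|2
2|3|0|3|0
1|3|1|3|1
1) 2|2|0|1|3
3|3|3|1|2
2|3|0|3|0
1|3|1|3|1
2) 2|2|0|2|0
3|3|3|1|3
2|3|0|3|0
1|3|1|3|1
3) 2|2|0|2|1
3|3|3|1|3
2|3|0|3|0
1|3|1|3|1
4) 2|2|0|2|2
3|3|3|1|3
2|3|0|3|0
1|3|1|3|1
5) 2|2|0|2|3
3|3|3|1|3
2|3|0|3|0
1|3|1|3|1
6) 2|2|0|3|1
3|3|3|2|0
2|3|0|3|1
1|3|1|3|1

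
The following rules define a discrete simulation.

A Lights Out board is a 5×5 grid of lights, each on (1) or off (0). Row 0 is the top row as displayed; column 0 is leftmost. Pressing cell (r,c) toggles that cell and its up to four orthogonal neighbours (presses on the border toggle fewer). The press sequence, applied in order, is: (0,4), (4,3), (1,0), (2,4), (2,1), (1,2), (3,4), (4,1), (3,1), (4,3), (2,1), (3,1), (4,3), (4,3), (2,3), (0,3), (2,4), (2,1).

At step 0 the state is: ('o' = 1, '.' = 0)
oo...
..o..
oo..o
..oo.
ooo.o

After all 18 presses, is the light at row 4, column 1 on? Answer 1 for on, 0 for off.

0

0) oo...
..o..
oo..o
..oo.
ooo.o
1) oo.oo
..o.o
oo..o
..oo.
ooo.o
2) oo.oo
..o.o
oo..o
..o..
oo.o.
3) .o.oo
ooo.o
.o..o
..o..
oo.o.
4) .o.oo
ooo..
.o.o.
..o.o
oo.o.
5) .o.oo
o.o..
o.oo.
.oo.o
oo.o.
6) .oooo
oo.o.
o..o.
.oo.o
oo.o.
7) .oooo
oo.o.
o..oo
.ooo.
oo.oo
8) .oooo
oo.o.
o..oo
..oo.
..ooo
9) .oooo
oo.o.
oo.oo
oo.o.
.oooo
10) .oooo
oo.o.
oo.oo
oo...
.o...
11) .oooo
o..o.
..ooo
o....
.o...
12) .oooo
o..o.
.oooo
.oo..
.....
13) .oooo
o..o.
.oooo
.ooo.
..ooo
14) .oooo
o..o.
.oooo
.oo..
.....
15) .oooo
o....
.o...
.ooo.
.....
16) .o...
o..o.
.o...
.ooo.
.....
17) .o...
o..oo
.o.oo
.oooo
.....
18) .o...
oo.oo
o.ooo
..ooo
.....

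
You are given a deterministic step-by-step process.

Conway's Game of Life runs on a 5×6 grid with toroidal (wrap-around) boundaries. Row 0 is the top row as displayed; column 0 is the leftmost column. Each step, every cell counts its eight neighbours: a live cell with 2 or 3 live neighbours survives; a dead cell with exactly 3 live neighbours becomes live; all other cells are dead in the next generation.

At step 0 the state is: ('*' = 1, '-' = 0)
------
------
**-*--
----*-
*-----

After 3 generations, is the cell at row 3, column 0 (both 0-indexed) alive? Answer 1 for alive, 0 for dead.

1

k=0  ------
------
**-*--
----*-
*-----
k=1  ------
------
------
**---*
------
k=2  ------
------
*-----
*-----
*-----
k=3  ------
------
------
**---*
------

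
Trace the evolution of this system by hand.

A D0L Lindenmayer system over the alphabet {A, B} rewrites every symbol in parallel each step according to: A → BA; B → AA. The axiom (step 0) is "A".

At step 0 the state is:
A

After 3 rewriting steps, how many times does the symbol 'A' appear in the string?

5

gen 0: A
gen 1: BA
gen 2: AABA
gen 3: BABAAABA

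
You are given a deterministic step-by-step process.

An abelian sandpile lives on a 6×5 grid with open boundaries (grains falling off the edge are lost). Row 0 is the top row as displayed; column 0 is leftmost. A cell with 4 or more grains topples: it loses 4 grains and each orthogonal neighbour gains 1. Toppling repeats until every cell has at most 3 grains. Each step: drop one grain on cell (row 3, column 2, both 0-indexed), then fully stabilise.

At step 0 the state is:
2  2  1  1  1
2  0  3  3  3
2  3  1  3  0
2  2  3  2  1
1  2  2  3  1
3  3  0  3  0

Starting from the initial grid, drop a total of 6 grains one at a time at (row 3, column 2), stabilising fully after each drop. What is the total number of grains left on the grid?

step 0: 2  2  1  1  1
2  0  3  3  3
2  3  1  3  0
2  2  3  2  1
1  2  2  3  1
3  3  0  3  0
step 1: 2  2  1  1  1
2  0  3  3  3
2  3  2  3  0
2  3  0  3  1
1  2  3  3  1
3  3  0  3  0
step 2: 2  2  1  1  1
2  0  3  3  3
2  3  2  3  0
2  3  1  3  1
1  2  3  3  1
3  3  0  3  0
step 3: 2  2  1  1  1
2  0  3  3  3
2  3  2  3  0
2  3  2  3  1
1  2  3  3  1
3  3  0  3  0
step 4: 2  2  1  1  1
2  0  3  3  3
2  3  2  3  0
2  3  3  3  1
1  2  3  3  1
3  3  0  3  0
step 5: 2  2  2  2  2
2  2  1  2  0
3  1  3  2  2
3  3  0  3  2
3  1  3  2  2
0  1  3  0  1
step 6: 2  2  2  2  2
2  2  1  2  0
3  1  3  2  2
3  3  1  3  2
3  1  3  2  2
0  1  3  0  1

56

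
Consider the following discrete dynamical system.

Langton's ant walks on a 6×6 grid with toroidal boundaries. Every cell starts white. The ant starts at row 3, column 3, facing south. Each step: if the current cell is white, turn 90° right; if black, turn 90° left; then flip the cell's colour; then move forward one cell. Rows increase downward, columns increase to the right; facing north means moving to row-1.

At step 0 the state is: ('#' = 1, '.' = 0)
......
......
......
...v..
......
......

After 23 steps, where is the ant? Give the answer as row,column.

k=0  ......
......
......
...v..
......
......
k=1  ......
......
......
..<#..
......
......
k=2  ......
......
..^...
..##..
......
......
k=3  ......
......
..#>..
..##..
......
......
k=4  ......
......
..##..
..#v..
......
......
k=5  ......
......
..##..
..#.>.
......
......
k=6  ......
......
..##..
..#.#.
....v.
......
k=7  ......
......
..##..
..#.#.
...<#.
......
k=8  ......
......
..##..
..#^#.
...##.
......
k=9  ......
......
..##..
..##>.
...##.
......
k=10  ......
......
..##^.
..##..
...##.
......
k=11  ......
......
..###>
..##..
...##.
......
k=12  ......
......
..####
..##.v
...##.
......
k=13  ......
......
..####
..##<#
...##.
......
k=14  ......
......
..##^#
..####
...##.
......
k=15  ......
......
..#<.#
..####
...##.
......
k=16  ......
......
..#..#
..#v##
...##.
......
k=17  ......
......
..#..#
..#.>#
...##.
......
k=18  ......
......
..#.^#
..#..#
...##.
......
k=19  ......
......
..#.#>
..#..#
...##.
......
k=20  ......
.....^
..#.#.
..#..#
...##.
......
k=21  ......
>....#
..#.#.
..#..#
...##.
......
k=22  ......
#....#
v.#.#.
..#..#
...##.
......
k=23  ......
#....#
#.#.#<
..#..#
...##.
......

2,5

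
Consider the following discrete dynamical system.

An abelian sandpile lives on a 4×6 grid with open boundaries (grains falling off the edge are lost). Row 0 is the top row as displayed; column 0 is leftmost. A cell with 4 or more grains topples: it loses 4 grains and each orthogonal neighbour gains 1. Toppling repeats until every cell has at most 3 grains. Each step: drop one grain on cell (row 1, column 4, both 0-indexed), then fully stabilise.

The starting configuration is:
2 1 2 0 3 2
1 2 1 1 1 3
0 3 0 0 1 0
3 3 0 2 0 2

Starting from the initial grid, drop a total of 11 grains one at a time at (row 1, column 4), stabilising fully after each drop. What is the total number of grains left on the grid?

38

[0] 2 1 2 0 3 2
1 2 1 1 1 3
0 3 0 0 1 0
3 3 0 2 0 2
[1] 2 1 2 0 3 2
1 2 1 1 2 3
0 3 0 0 1 0
3 3 0 2 0 2
[2] 2 1 2 0 3 2
1 2 1 1 3 3
0 3 0 0 1 0
3 3 0 2 0 2
[3] 2 1 2 1 1 0
1 2 1 2 2 1
0 3 0 0 2 1
3 3 0 2 0 2
[4] 2 1 2 1 1 0
1 2 1 2 3 1
0 3 0 0 2 1
3 3 0 2 0 2
[5] 2 1 2 1 2 0
1 2 1 3 0 2
0 3 0 0 3 1
3 3 0 2 0 2
[6] 2 1 2 1 2 0
1 2 1 3 1 2
0 3 0 0 3 1
3 3 0 2 0 2
[7] 2 1 2 1 2 0
1 2 1 3 2 2
0 3 0 0 3 1
3 3 0 2 0 2
[8] 2 1 2 1 2 0
1 2 1 3 3 2
0 3 0 0 3 1
3 3 0 2 0 2
[9] 2 1 2 2 3 0
1 2 2 0 2 3
0 3 0 2 0 2
3 3 0 2 1 2
[10] 2 1 2 2 3 0
1 2 2 0 3 3
0 3 0 2 0 2
3 3 0 2 1 2
[11] 2 1 2 3 0 2
1 2 2 1 2 0
0 3 0 2 1 3
3 3 0 2 1 2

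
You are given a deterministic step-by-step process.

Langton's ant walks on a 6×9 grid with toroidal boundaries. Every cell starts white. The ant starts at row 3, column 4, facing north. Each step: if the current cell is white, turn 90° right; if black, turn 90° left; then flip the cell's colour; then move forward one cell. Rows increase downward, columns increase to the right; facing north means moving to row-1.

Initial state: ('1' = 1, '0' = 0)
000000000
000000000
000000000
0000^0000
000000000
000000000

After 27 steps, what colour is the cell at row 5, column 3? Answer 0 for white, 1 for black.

step 0: 000000000
000000000
000000000
0000^0000
000000000
000000000
step 1: 000000000
000000000
000000000
00001>000
000000000
000000000
step 2: 000000000
000000000
000000000
000011000
00000v000
000000000
step 3: 000000000
000000000
000000000
000011000
0000<1000
000000000
step 4: 000000000
000000000
000000000
0000^1000
000011000
000000000
step 5: 000000000
000000000
000000000
000<01000
000011000
000000000
step 6: 000000000
000000000
000^00000
000101000
000011000
000000000
step 7: 000000000
000000000
0001>0000
000101000
000011000
000000000
step 8: 000000000
000000000
000110000
0001v1000
000011000
000000000
step 9: 000000000
000000000
000110000
000<11000
000011000
000000000
step 10: 000000000
000000000
000110000
000011000
000v11000
000000000
step 11: 000000000
000000000
000110000
000011000
00<111000
000000000
step 12: 000000000
000000000
000110000
00^011000
001111000
000000000
step 13: 000000000
000000000
000110000
001>11000
001111000
000000000
step 14: 000000000
000000000
000110000
001111000
001v11000
000000000
step 15: 000000000
000000000
000110000
001111000
0010>1000
000000000
step 16: 000000000
000000000
000110000
0011^1000
001001000
000000000
step 17: 000000000
000000000
000110000
001<01000
001001000
000000000
step 18: 000000000
000000000
000110000
001001000
001v01000
000000000
step 19: 000000000
000000000
000110000
001001000
00<101000
000000000
step 20: 000000000
000000000
000110000
001001000
000101000
00v000000
step 21: 000000000
000000000
000110000
001001000
000101000
0<1000000
step 22: 000000000
000000000
000110000
001001000
0^0101000
011000000
step 23: 000000000
000000000
000110000
001001000
01>101000
011000000
step 24: 000000000
000000000
000110000
001001000
011101000
01v000000
step 25: 000000000
000000000
000110000
001001000
011101000
010>00000
step 26: 000v00000
000000000
000110000
001001000
011101000
010100000
step 27: 00<100000
000000000
000110000
001001000
011101000
010100000

1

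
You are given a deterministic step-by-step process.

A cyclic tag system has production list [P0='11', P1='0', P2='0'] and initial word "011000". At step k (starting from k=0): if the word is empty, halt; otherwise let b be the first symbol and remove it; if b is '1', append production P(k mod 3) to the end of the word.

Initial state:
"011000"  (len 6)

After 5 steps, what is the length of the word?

3

t=0: "011000"  (len 6)
t=1: "11000"  (len 5)
t=2: "10000"  (len 5)
t=3: "00000"  (len 5)
t=4: "0000"  (len 4)
t=5: "000"  (len 3)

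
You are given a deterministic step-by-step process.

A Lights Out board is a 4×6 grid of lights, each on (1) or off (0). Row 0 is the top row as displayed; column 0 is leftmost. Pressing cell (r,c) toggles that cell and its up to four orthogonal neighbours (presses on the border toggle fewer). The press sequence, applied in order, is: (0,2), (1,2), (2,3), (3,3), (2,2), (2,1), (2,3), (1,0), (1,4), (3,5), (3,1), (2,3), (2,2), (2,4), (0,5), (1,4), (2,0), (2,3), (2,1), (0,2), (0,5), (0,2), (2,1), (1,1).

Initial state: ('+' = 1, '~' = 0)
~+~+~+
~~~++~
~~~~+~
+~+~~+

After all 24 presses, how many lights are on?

10

t=0: ~+~+~+
~~~++~
~~~~+~
+~+~~+
t=1: ~~+~~+
~~+++~
~~~~+~
+~+~~+
t=2: ~~~~~+
~+~~+~
~~+~+~
+~+~~+
t=3: ~~~~~+
~+~++~
~~~+~~
+~++~+
t=4: ~~~~~+
~+~++~
~~~~~~
+~~~++
t=5: ~~~~~+
~++++~
~+++~~
+~+~++
t=6: ~~~~~+
~~+++~
+~~+~~
+++~++
t=7: ~~~~~+
~~+~+~
+~+~+~
++++++
t=8: +~~~~+
+++~+~
~~+~+~
++++++
t=9: +~~~++
++++~+
~~+~~~
++++++
t=10: +~~~++
++++~+
~~+~~+
++++~~
t=11: +~~~++
++++~+
~++~~+
~~~+~~
t=12: +~~~++
+++~~+
~+~+++
~~~~~~
t=13: +~~~++
++~~~+
~~+~++
~~+~~~
t=14: +~~~++
++~~++
~~++~~
~~+~+~
t=15: +~~~~~
++~~+~
~~++~~
~~+~+~
t=16: +~~~+~
++~+~+
~~+++~
~~+~+~
t=17: +~~~+~
~+~+~+
+++++~
+~+~+~
t=18: +~~~+~
~+~~~+
++~~~~
+~+++~
t=19: +~~~+~
~~~~~+
~~+~~~
+++++~
t=20: +++++~
~~+~~+
~~+~~~
+++++~
t=21: ++++~+
~~+~~~
~~+~~~
+++++~
t=22: +~~~~+
~~~~~~
~~+~~~
+++++~
t=23: +~~~~+
~+~~~~
++~~~~
+~+++~
t=24: ++~~~+
+~+~~~
+~~~~~
+~+++~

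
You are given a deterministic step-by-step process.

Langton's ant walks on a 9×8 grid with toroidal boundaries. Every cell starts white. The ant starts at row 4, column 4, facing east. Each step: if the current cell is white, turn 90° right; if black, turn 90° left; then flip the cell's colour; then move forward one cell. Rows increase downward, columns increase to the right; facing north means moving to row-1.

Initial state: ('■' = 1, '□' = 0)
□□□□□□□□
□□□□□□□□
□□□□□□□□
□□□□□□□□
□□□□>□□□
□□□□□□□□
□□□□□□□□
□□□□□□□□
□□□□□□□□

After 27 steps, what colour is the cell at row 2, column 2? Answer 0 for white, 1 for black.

0

k=0  □□□□□□□□
□□□□□□□□
□□□□□□□□
□□□□□□□□
□□□□>□□□
□□□□□□□□
□□□□□□□□
□□□□□□□□
□□□□□□□□
k=1  □□□□□□□□
□□□□□□□□
□□□□□□□□
□□□□□□□□
□□□□■□□□
□□□□v□□□
□□□□□□□□
□□□□□□□□
□□□□□□□□
k=2  □□□□□□□□
□□□□□□□□
□□□□□□□□
□□□□□□□□
□□□□■□□□
□□□<■□□□
□□□□□□□□
□□□□□□□□
□□□□□□□□
k=3  □□□□□□□□
□□□□□□□□
□□□□□□□□
□□□□□□□□
□□□^■□□□
□□□■■□□□
□□□□□□□□
□□□□□□□□
□□□□□□□□
k=4  □□□□□□□□
□□□□□□□□
□□□□□□□□
□□□□□□□□
□□□■>□□□
□□□■■□□□
□□□□□□□□
□□□□□□□□
□□□□□□□□
k=5  □□□□□□□□
□□□□□□□□
□□□□□□□□
□□□□^□□□
□□□■□□□□
□□□■■□□□
□□□□□□□□
□□□□□□□□
□□□□□□□□
k=6  □□□□□□□□
□□□□□□□□
□□□□□□□□
□□□□■>□□
□□□■□□□□
□□□■■□□□
□□□□□□□□
□□□□□□□□
□□□□□□□□
k=7  □□□□□□□□
□□□□□□□□
□□□□□□□□
□□□□■■□□
□□□■□v□□
□□□■■□□□
□□□□□□□□
□□□□□□□□
□□□□□□□□
k=8  □□□□□□□□
□□□□□□□□
□□□□□□□□
□□□□■■□□
□□□■<■□□
□□□■■□□□
□□□□□□□□
□□□□□□□□
□□□□□□□□
k=9  □□□□□□□□
□□□□□□□□
□□□□□□□□
□□□□^■□□
□□□■■■□□
□□□■■□□□
□□□□□□□□
□□□□□□□□
□□□□□□□□
k=10  □□□□□□□□
□□□□□□□□
□□□□□□□□
□□□<□■□□
□□□■■■□□
□□□■■□□□
□□□□□□□□
□□□□□□□□
□□□□□□□□
k=11  □□□□□□□□
□□□□□□□□
□□□^□□□□
□□□■□■□□
□□□■■■□□
□□□■■□□□
□□□□□□□□
□□□□□□□□
□□□□□□□□
k=12  □□□□□□□□
□□□□□□□□
□□□■>□□□
□□□■□■□□
□□□■■■□□
□□□■■□□□
□□□□□□□□
□□□□□□□□
□□□□□□□□
k=13  □□□□□□□□
□□□□□□□□
□□□■■□□□
□□□■v■□□
□□□■■■□□
□□□■■□□□
□□□□□□□□
□□□□□□□□
□□□□□□□□
k=14  □□□□□□□□
□□□□□□□□
□□□■■□□□
□□□<■■□□
□□□■■■□□
□□□■■□□□
□□□□□□□□
□□□□□□□□
□□□□□□□□
k=15  □□□□□□□□
□□□□□□□□
□□□■■□□□
□□□□■■□□
□□□v■■□□
□□□■■□□□
□□□□□□□□
□□□□□□□□
□□□□□□□□
k=16  □□□□□□□□
□□□□□□□□
□□□■■□□□
□□□□■■□□
□□□□>■□□
□□□■■□□□
□□□□□□□□
□□□□□□□□
□□□□□□□□
k=17  □□□□□□□□
□□□□□□□□
□□□■■□□□
□□□□^■□□
□□□□□■□□
□□□■■□□□
□□□□□□□□
□□□□□□□□
□□□□□□□□
k=18  □□□□□□□□
□□□□□□□□
□□□■■□□□
□□□<□■□□
□□□□□■□□
□□□■■□□□
□□□□□□□□
□□□□□□□□
□□□□□□□□
k=19  □□□□□□□□
□□□□□□□□
□□□^■□□□
□□□■□■□□
□□□□□■□□
□□□■■□□□
□□□□□□□□
□□□□□□□□
□□□□□□□□
k=20  □□□□□□□□
□□□□□□□□
□□<□■□□□
□□□■□■□□
□□□□□■□□
□□□■■□□□
□□□□□□□□
□□□□□□□□
□□□□□□□□
k=21  □□□□□□□□
□□^□□□□□
□□■□■□□□
□□□■□■□□
□□□□□■□□
□□□■■□□□
□□□□□□□□
□□□□□□□□
□□□□□□□□
k=22  □□□□□□□□
□□■>□□□□
□□■□■□□□
□□□■□■□□
□□□□□■□□
□□□■■□□□
□□□□□□□□
□□□□□□□□
□□□□□□□□
k=23  □□□□□□□□
□□■■□□□□
□□■v■□□□
□□□■□■□□
□□□□□■□□
□□□■■□□□
□□□□□□□□
□□□□□□□□
□□□□□□□□
k=24  □□□□□□□□
□□■■□□□□
□□<■■□□□
□□□■□■□□
□□□□□■□□
□□□■■□□□
□□□□□□□□
□□□□□□□□
□□□□□□□□
k=25  □□□□□□□□
□□■■□□□□
□□□■■□□□
□□v■□■□□
□□□□□■□□
□□□■■□□□
□□□□□□□□
□□□□□□□□
□□□□□□□□
k=26  □□□□□□□□
□□■■□□□□
□□□■■□□□
□<■■□■□□
□□□□□■□□
□□□■■□□□
□□□□□□□□
□□□□□□□□
□□□□□□□□
k=27  □□□□□□□□
□□■■□□□□
□^□■■□□□
□■■■□■□□
□□□□□■□□
□□□■■□□□
□□□□□□□□
□□□□□□□□
□□□□□□□□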